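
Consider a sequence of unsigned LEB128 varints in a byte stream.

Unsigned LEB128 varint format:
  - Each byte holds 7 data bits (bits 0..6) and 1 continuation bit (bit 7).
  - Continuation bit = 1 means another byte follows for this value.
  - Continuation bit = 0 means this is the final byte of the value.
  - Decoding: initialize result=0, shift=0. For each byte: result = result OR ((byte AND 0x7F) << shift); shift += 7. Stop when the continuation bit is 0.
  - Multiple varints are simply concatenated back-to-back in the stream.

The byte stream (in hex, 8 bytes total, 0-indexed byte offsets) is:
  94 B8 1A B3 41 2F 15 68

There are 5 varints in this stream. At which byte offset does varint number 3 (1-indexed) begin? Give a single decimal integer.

  byte[0]=0x94 cont=1 payload=0x14=20: acc |= 20<<0 -> acc=20 shift=7
  byte[1]=0xB8 cont=1 payload=0x38=56: acc |= 56<<7 -> acc=7188 shift=14
  byte[2]=0x1A cont=0 payload=0x1A=26: acc |= 26<<14 -> acc=433172 shift=21 [end]
Varint 1: bytes[0:3] = 94 B8 1A -> value 433172 (3 byte(s))
  byte[3]=0xB3 cont=1 payload=0x33=51: acc |= 51<<0 -> acc=51 shift=7
  byte[4]=0x41 cont=0 payload=0x41=65: acc |= 65<<7 -> acc=8371 shift=14 [end]
Varint 2: bytes[3:5] = B3 41 -> value 8371 (2 byte(s))
  byte[5]=0x2F cont=0 payload=0x2F=47: acc |= 47<<0 -> acc=47 shift=7 [end]
Varint 3: bytes[5:6] = 2F -> value 47 (1 byte(s))
  byte[6]=0x15 cont=0 payload=0x15=21: acc |= 21<<0 -> acc=21 shift=7 [end]
Varint 4: bytes[6:7] = 15 -> value 21 (1 byte(s))
  byte[7]=0x68 cont=0 payload=0x68=104: acc |= 104<<0 -> acc=104 shift=7 [end]
Varint 5: bytes[7:8] = 68 -> value 104 (1 byte(s))

Answer: 5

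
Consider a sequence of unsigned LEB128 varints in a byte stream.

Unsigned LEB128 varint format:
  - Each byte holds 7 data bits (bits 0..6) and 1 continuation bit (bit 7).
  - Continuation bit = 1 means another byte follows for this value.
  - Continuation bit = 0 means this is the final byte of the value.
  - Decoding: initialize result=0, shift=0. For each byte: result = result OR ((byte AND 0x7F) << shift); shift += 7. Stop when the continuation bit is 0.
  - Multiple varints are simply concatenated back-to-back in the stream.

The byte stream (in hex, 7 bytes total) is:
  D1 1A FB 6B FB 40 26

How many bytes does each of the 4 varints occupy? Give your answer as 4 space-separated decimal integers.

Answer: 2 2 2 1

Derivation:
  byte[0]=0xD1 cont=1 payload=0x51=81: acc |= 81<<0 -> acc=81 shift=7
  byte[1]=0x1A cont=0 payload=0x1A=26: acc |= 26<<7 -> acc=3409 shift=14 [end]
Varint 1: bytes[0:2] = D1 1A -> value 3409 (2 byte(s))
  byte[2]=0xFB cont=1 payload=0x7B=123: acc |= 123<<0 -> acc=123 shift=7
  byte[3]=0x6B cont=0 payload=0x6B=107: acc |= 107<<7 -> acc=13819 shift=14 [end]
Varint 2: bytes[2:4] = FB 6B -> value 13819 (2 byte(s))
  byte[4]=0xFB cont=1 payload=0x7B=123: acc |= 123<<0 -> acc=123 shift=7
  byte[5]=0x40 cont=0 payload=0x40=64: acc |= 64<<7 -> acc=8315 shift=14 [end]
Varint 3: bytes[4:6] = FB 40 -> value 8315 (2 byte(s))
  byte[6]=0x26 cont=0 payload=0x26=38: acc |= 38<<0 -> acc=38 shift=7 [end]
Varint 4: bytes[6:7] = 26 -> value 38 (1 byte(s))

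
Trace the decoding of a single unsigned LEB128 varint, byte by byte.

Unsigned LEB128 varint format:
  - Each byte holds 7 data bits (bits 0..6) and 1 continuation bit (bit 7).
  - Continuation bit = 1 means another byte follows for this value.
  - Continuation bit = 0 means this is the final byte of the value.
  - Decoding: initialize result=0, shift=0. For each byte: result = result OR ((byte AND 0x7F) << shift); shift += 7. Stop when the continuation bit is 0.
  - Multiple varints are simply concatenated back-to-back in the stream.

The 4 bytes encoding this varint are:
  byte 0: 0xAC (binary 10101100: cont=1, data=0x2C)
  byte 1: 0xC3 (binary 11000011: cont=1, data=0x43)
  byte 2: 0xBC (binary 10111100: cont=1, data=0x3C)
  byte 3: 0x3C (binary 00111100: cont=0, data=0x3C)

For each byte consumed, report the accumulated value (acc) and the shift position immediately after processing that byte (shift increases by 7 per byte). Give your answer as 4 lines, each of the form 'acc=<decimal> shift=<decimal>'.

Answer: acc=44 shift=7
acc=8620 shift=14
acc=991660 shift=21
acc=126820780 shift=28

Derivation:
byte 0=0xAC: payload=0x2C=44, contrib = 44<<0 = 44; acc -> 44, shift -> 7
byte 1=0xC3: payload=0x43=67, contrib = 67<<7 = 8576; acc -> 8620, shift -> 14
byte 2=0xBC: payload=0x3C=60, contrib = 60<<14 = 983040; acc -> 991660, shift -> 21
byte 3=0x3C: payload=0x3C=60, contrib = 60<<21 = 125829120; acc -> 126820780, shift -> 28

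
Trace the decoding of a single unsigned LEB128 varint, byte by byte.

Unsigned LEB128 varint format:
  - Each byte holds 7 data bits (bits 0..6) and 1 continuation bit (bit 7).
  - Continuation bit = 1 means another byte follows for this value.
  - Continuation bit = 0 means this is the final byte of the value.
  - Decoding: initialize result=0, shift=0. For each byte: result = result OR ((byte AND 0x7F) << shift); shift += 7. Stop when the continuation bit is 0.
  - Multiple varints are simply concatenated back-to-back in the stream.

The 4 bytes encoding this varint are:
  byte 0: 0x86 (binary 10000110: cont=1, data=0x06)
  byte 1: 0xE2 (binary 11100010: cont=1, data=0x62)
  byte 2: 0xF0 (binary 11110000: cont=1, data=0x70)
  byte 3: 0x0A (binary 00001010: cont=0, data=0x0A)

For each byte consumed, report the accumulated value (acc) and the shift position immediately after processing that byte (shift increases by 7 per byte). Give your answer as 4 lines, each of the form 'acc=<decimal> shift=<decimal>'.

byte 0=0x86: payload=0x06=6, contrib = 6<<0 = 6; acc -> 6, shift -> 7
byte 1=0xE2: payload=0x62=98, contrib = 98<<7 = 12544; acc -> 12550, shift -> 14
byte 2=0xF0: payload=0x70=112, contrib = 112<<14 = 1835008; acc -> 1847558, shift -> 21
byte 3=0x0A: payload=0x0A=10, contrib = 10<<21 = 20971520; acc -> 22819078, shift -> 28

Answer: acc=6 shift=7
acc=12550 shift=14
acc=1847558 shift=21
acc=22819078 shift=28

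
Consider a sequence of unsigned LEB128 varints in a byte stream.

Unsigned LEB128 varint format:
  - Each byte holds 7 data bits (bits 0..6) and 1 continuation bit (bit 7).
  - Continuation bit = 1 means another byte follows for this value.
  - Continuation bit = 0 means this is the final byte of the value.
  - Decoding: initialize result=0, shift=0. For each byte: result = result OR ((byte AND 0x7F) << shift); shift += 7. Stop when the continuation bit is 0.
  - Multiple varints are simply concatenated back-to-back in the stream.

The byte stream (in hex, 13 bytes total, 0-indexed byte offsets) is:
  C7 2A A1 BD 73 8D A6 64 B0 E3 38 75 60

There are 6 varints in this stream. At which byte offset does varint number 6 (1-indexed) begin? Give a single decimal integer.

Answer: 12

Derivation:
  byte[0]=0xC7 cont=1 payload=0x47=71: acc |= 71<<0 -> acc=71 shift=7
  byte[1]=0x2A cont=0 payload=0x2A=42: acc |= 42<<7 -> acc=5447 shift=14 [end]
Varint 1: bytes[0:2] = C7 2A -> value 5447 (2 byte(s))
  byte[2]=0xA1 cont=1 payload=0x21=33: acc |= 33<<0 -> acc=33 shift=7
  byte[3]=0xBD cont=1 payload=0x3D=61: acc |= 61<<7 -> acc=7841 shift=14
  byte[4]=0x73 cont=0 payload=0x73=115: acc |= 115<<14 -> acc=1892001 shift=21 [end]
Varint 2: bytes[2:5] = A1 BD 73 -> value 1892001 (3 byte(s))
  byte[5]=0x8D cont=1 payload=0x0D=13: acc |= 13<<0 -> acc=13 shift=7
  byte[6]=0xA6 cont=1 payload=0x26=38: acc |= 38<<7 -> acc=4877 shift=14
  byte[7]=0x64 cont=0 payload=0x64=100: acc |= 100<<14 -> acc=1643277 shift=21 [end]
Varint 3: bytes[5:8] = 8D A6 64 -> value 1643277 (3 byte(s))
  byte[8]=0xB0 cont=1 payload=0x30=48: acc |= 48<<0 -> acc=48 shift=7
  byte[9]=0xE3 cont=1 payload=0x63=99: acc |= 99<<7 -> acc=12720 shift=14
  byte[10]=0x38 cont=0 payload=0x38=56: acc |= 56<<14 -> acc=930224 shift=21 [end]
Varint 4: bytes[8:11] = B0 E3 38 -> value 930224 (3 byte(s))
  byte[11]=0x75 cont=0 payload=0x75=117: acc |= 117<<0 -> acc=117 shift=7 [end]
Varint 5: bytes[11:12] = 75 -> value 117 (1 byte(s))
  byte[12]=0x60 cont=0 payload=0x60=96: acc |= 96<<0 -> acc=96 shift=7 [end]
Varint 6: bytes[12:13] = 60 -> value 96 (1 byte(s))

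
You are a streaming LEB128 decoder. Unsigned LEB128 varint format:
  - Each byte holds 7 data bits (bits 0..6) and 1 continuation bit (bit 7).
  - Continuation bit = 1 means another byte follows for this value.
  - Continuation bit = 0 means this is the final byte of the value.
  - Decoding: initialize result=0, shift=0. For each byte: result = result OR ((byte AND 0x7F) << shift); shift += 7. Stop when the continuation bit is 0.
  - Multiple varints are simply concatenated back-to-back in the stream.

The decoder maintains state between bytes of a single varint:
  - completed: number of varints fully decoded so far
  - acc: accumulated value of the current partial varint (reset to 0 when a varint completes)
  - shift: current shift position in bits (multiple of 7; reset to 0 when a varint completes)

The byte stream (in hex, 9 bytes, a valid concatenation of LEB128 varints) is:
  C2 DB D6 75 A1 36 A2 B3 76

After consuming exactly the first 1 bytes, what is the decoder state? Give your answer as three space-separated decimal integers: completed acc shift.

Answer: 0 66 7

Derivation:
byte[0]=0xC2 cont=1 payload=0x42: acc |= 66<<0 -> completed=0 acc=66 shift=7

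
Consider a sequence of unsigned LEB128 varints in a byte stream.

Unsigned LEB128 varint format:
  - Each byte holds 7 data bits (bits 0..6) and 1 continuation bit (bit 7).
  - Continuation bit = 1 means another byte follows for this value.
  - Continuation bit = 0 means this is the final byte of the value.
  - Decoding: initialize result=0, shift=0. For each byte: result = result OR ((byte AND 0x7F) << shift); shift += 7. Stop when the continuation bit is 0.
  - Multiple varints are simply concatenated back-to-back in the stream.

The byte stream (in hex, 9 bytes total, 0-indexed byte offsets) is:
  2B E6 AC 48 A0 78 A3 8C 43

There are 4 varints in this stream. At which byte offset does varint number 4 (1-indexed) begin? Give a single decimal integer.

  byte[0]=0x2B cont=0 payload=0x2B=43: acc |= 43<<0 -> acc=43 shift=7 [end]
Varint 1: bytes[0:1] = 2B -> value 43 (1 byte(s))
  byte[1]=0xE6 cont=1 payload=0x66=102: acc |= 102<<0 -> acc=102 shift=7
  byte[2]=0xAC cont=1 payload=0x2C=44: acc |= 44<<7 -> acc=5734 shift=14
  byte[3]=0x48 cont=0 payload=0x48=72: acc |= 72<<14 -> acc=1185382 shift=21 [end]
Varint 2: bytes[1:4] = E6 AC 48 -> value 1185382 (3 byte(s))
  byte[4]=0xA0 cont=1 payload=0x20=32: acc |= 32<<0 -> acc=32 shift=7
  byte[5]=0x78 cont=0 payload=0x78=120: acc |= 120<<7 -> acc=15392 shift=14 [end]
Varint 3: bytes[4:6] = A0 78 -> value 15392 (2 byte(s))
  byte[6]=0xA3 cont=1 payload=0x23=35: acc |= 35<<0 -> acc=35 shift=7
  byte[7]=0x8C cont=1 payload=0x0C=12: acc |= 12<<7 -> acc=1571 shift=14
  byte[8]=0x43 cont=0 payload=0x43=67: acc |= 67<<14 -> acc=1099299 shift=21 [end]
Varint 4: bytes[6:9] = A3 8C 43 -> value 1099299 (3 byte(s))

Answer: 6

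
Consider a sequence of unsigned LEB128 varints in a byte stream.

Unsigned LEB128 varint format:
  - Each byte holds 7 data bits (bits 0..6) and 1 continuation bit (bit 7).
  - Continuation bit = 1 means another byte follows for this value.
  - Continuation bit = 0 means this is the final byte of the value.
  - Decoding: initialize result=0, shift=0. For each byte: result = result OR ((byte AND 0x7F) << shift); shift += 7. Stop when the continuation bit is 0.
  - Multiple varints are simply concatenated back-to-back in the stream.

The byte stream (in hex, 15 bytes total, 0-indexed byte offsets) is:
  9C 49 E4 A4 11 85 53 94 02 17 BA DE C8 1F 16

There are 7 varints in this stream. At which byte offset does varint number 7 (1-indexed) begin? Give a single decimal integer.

Answer: 14

Derivation:
  byte[0]=0x9C cont=1 payload=0x1C=28: acc |= 28<<0 -> acc=28 shift=7
  byte[1]=0x49 cont=0 payload=0x49=73: acc |= 73<<7 -> acc=9372 shift=14 [end]
Varint 1: bytes[0:2] = 9C 49 -> value 9372 (2 byte(s))
  byte[2]=0xE4 cont=1 payload=0x64=100: acc |= 100<<0 -> acc=100 shift=7
  byte[3]=0xA4 cont=1 payload=0x24=36: acc |= 36<<7 -> acc=4708 shift=14
  byte[4]=0x11 cont=0 payload=0x11=17: acc |= 17<<14 -> acc=283236 shift=21 [end]
Varint 2: bytes[2:5] = E4 A4 11 -> value 283236 (3 byte(s))
  byte[5]=0x85 cont=1 payload=0x05=5: acc |= 5<<0 -> acc=5 shift=7
  byte[6]=0x53 cont=0 payload=0x53=83: acc |= 83<<7 -> acc=10629 shift=14 [end]
Varint 3: bytes[5:7] = 85 53 -> value 10629 (2 byte(s))
  byte[7]=0x94 cont=1 payload=0x14=20: acc |= 20<<0 -> acc=20 shift=7
  byte[8]=0x02 cont=0 payload=0x02=2: acc |= 2<<7 -> acc=276 shift=14 [end]
Varint 4: bytes[7:9] = 94 02 -> value 276 (2 byte(s))
  byte[9]=0x17 cont=0 payload=0x17=23: acc |= 23<<0 -> acc=23 shift=7 [end]
Varint 5: bytes[9:10] = 17 -> value 23 (1 byte(s))
  byte[10]=0xBA cont=1 payload=0x3A=58: acc |= 58<<0 -> acc=58 shift=7
  byte[11]=0xDE cont=1 payload=0x5E=94: acc |= 94<<7 -> acc=12090 shift=14
  byte[12]=0xC8 cont=1 payload=0x48=72: acc |= 72<<14 -> acc=1191738 shift=21
  byte[13]=0x1F cont=0 payload=0x1F=31: acc |= 31<<21 -> acc=66203450 shift=28 [end]
Varint 6: bytes[10:14] = BA DE C8 1F -> value 66203450 (4 byte(s))
  byte[14]=0x16 cont=0 payload=0x16=22: acc |= 22<<0 -> acc=22 shift=7 [end]
Varint 7: bytes[14:15] = 16 -> value 22 (1 byte(s))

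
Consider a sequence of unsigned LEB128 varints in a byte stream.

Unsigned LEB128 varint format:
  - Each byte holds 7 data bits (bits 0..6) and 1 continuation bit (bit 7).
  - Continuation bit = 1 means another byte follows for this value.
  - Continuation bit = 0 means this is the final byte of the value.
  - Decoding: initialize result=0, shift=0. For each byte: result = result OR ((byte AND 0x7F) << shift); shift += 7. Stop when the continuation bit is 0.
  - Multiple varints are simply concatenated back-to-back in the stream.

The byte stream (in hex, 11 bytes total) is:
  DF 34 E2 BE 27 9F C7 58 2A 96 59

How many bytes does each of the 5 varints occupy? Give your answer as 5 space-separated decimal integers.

  byte[0]=0xDF cont=1 payload=0x5F=95: acc |= 95<<0 -> acc=95 shift=7
  byte[1]=0x34 cont=0 payload=0x34=52: acc |= 52<<7 -> acc=6751 shift=14 [end]
Varint 1: bytes[0:2] = DF 34 -> value 6751 (2 byte(s))
  byte[2]=0xE2 cont=1 payload=0x62=98: acc |= 98<<0 -> acc=98 shift=7
  byte[3]=0xBE cont=1 payload=0x3E=62: acc |= 62<<7 -> acc=8034 shift=14
  byte[4]=0x27 cont=0 payload=0x27=39: acc |= 39<<14 -> acc=647010 shift=21 [end]
Varint 2: bytes[2:5] = E2 BE 27 -> value 647010 (3 byte(s))
  byte[5]=0x9F cont=1 payload=0x1F=31: acc |= 31<<0 -> acc=31 shift=7
  byte[6]=0xC7 cont=1 payload=0x47=71: acc |= 71<<7 -> acc=9119 shift=14
  byte[7]=0x58 cont=0 payload=0x58=88: acc |= 88<<14 -> acc=1450911 shift=21 [end]
Varint 3: bytes[5:8] = 9F C7 58 -> value 1450911 (3 byte(s))
  byte[8]=0x2A cont=0 payload=0x2A=42: acc |= 42<<0 -> acc=42 shift=7 [end]
Varint 4: bytes[8:9] = 2A -> value 42 (1 byte(s))
  byte[9]=0x96 cont=1 payload=0x16=22: acc |= 22<<0 -> acc=22 shift=7
  byte[10]=0x59 cont=0 payload=0x59=89: acc |= 89<<7 -> acc=11414 shift=14 [end]
Varint 5: bytes[9:11] = 96 59 -> value 11414 (2 byte(s))

Answer: 2 3 3 1 2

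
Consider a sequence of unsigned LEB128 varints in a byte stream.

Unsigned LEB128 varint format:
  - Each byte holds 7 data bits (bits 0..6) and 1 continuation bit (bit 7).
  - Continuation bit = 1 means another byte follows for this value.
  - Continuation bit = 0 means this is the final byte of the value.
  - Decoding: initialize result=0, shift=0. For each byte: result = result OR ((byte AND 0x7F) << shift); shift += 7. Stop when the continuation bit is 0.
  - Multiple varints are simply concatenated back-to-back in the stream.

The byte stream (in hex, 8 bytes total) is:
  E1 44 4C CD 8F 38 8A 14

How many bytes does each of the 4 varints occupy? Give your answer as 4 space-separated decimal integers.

  byte[0]=0xE1 cont=1 payload=0x61=97: acc |= 97<<0 -> acc=97 shift=7
  byte[1]=0x44 cont=0 payload=0x44=68: acc |= 68<<7 -> acc=8801 shift=14 [end]
Varint 1: bytes[0:2] = E1 44 -> value 8801 (2 byte(s))
  byte[2]=0x4C cont=0 payload=0x4C=76: acc |= 76<<0 -> acc=76 shift=7 [end]
Varint 2: bytes[2:3] = 4C -> value 76 (1 byte(s))
  byte[3]=0xCD cont=1 payload=0x4D=77: acc |= 77<<0 -> acc=77 shift=7
  byte[4]=0x8F cont=1 payload=0x0F=15: acc |= 15<<7 -> acc=1997 shift=14
  byte[5]=0x38 cont=0 payload=0x38=56: acc |= 56<<14 -> acc=919501 shift=21 [end]
Varint 3: bytes[3:6] = CD 8F 38 -> value 919501 (3 byte(s))
  byte[6]=0x8A cont=1 payload=0x0A=10: acc |= 10<<0 -> acc=10 shift=7
  byte[7]=0x14 cont=0 payload=0x14=20: acc |= 20<<7 -> acc=2570 shift=14 [end]
Varint 4: bytes[6:8] = 8A 14 -> value 2570 (2 byte(s))

Answer: 2 1 3 2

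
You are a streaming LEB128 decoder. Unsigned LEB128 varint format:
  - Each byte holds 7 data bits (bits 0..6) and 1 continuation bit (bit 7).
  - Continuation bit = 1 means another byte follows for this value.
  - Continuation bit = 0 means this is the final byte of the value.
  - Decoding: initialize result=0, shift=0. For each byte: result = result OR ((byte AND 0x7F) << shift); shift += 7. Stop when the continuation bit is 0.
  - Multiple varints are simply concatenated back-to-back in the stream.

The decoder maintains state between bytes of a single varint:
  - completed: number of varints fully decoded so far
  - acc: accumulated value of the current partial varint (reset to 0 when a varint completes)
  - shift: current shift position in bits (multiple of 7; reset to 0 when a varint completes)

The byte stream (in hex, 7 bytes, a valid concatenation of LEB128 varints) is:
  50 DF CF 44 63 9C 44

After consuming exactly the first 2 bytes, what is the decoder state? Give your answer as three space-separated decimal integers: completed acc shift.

Answer: 1 95 7

Derivation:
byte[0]=0x50 cont=0 payload=0x50: varint #1 complete (value=80); reset -> completed=1 acc=0 shift=0
byte[1]=0xDF cont=1 payload=0x5F: acc |= 95<<0 -> completed=1 acc=95 shift=7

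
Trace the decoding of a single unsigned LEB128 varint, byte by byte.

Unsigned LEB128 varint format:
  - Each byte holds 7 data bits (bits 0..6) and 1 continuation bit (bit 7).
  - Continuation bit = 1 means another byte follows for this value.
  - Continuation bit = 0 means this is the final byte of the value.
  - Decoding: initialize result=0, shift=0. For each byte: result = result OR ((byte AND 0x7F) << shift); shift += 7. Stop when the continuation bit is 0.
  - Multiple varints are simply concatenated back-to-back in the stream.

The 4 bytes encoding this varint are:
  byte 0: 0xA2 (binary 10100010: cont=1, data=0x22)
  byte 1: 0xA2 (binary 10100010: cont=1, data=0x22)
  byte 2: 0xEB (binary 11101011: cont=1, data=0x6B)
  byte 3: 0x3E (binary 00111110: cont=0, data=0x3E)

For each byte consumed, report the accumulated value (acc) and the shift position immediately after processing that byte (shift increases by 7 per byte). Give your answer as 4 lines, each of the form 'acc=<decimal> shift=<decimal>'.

Answer: acc=34 shift=7
acc=4386 shift=14
acc=1757474 shift=21
acc=131780898 shift=28

Derivation:
byte 0=0xA2: payload=0x22=34, contrib = 34<<0 = 34; acc -> 34, shift -> 7
byte 1=0xA2: payload=0x22=34, contrib = 34<<7 = 4352; acc -> 4386, shift -> 14
byte 2=0xEB: payload=0x6B=107, contrib = 107<<14 = 1753088; acc -> 1757474, shift -> 21
byte 3=0x3E: payload=0x3E=62, contrib = 62<<21 = 130023424; acc -> 131780898, shift -> 28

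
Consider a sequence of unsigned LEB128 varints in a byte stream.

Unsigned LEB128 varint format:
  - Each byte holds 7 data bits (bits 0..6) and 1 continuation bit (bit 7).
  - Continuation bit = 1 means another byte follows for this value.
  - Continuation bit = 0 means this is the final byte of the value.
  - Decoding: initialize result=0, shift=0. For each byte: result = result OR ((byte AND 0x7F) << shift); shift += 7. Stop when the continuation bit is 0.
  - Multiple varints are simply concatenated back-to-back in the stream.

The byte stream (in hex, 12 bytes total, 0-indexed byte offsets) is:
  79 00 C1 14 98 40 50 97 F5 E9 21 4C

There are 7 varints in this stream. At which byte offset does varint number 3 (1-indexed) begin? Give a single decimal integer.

  byte[0]=0x79 cont=0 payload=0x79=121: acc |= 121<<0 -> acc=121 shift=7 [end]
Varint 1: bytes[0:1] = 79 -> value 121 (1 byte(s))
  byte[1]=0x00 cont=0 payload=0x00=0: acc |= 0<<0 -> acc=0 shift=7 [end]
Varint 2: bytes[1:2] = 00 -> value 0 (1 byte(s))
  byte[2]=0xC1 cont=1 payload=0x41=65: acc |= 65<<0 -> acc=65 shift=7
  byte[3]=0x14 cont=0 payload=0x14=20: acc |= 20<<7 -> acc=2625 shift=14 [end]
Varint 3: bytes[2:4] = C1 14 -> value 2625 (2 byte(s))
  byte[4]=0x98 cont=1 payload=0x18=24: acc |= 24<<0 -> acc=24 shift=7
  byte[5]=0x40 cont=0 payload=0x40=64: acc |= 64<<7 -> acc=8216 shift=14 [end]
Varint 4: bytes[4:6] = 98 40 -> value 8216 (2 byte(s))
  byte[6]=0x50 cont=0 payload=0x50=80: acc |= 80<<0 -> acc=80 shift=7 [end]
Varint 5: bytes[6:7] = 50 -> value 80 (1 byte(s))
  byte[7]=0x97 cont=1 payload=0x17=23: acc |= 23<<0 -> acc=23 shift=7
  byte[8]=0xF5 cont=1 payload=0x75=117: acc |= 117<<7 -> acc=14999 shift=14
  byte[9]=0xE9 cont=1 payload=0x69=105: acc |= 105<<14 -> acc=1735319 shift=21
  byte[10]=0x21 cont=0 payload=0x21=33: acc |= 33<<21 -> acc=70941335 shift=28 [end]
Varint 6: bytes[7:11] = 97 F5 E9 21 -> value 70941335 (4 byte(s))
  byte[11]=0x4C cont=0 payload=0x4C=76: acc |= 76<<0 -> acc=76 shift=7 [end]
Varint 7: bytes[11:12] = 4C -> value 76 (1 byte(s))

Answer: 2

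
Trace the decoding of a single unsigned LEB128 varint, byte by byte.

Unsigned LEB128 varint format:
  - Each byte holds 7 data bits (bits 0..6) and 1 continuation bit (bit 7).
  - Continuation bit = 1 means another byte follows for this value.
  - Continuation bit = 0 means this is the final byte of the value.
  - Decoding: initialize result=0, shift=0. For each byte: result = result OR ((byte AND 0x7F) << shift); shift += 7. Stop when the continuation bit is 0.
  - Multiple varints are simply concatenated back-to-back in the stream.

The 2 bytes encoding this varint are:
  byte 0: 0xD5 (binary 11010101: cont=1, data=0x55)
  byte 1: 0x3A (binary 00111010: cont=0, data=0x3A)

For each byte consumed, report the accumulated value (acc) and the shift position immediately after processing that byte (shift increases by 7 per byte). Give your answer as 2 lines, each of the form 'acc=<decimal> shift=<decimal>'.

Answer: acc=85 shift=7
acc=7509 shift=14

Derivation:
byte 0=0xD5: payload=0x55=85, contrib = 85<<0 = 85; acc -> 85, shift -> 7
byte 1=0x3A: payload=0x3A=58, contrib = 58<<7 = 7424; acc -> 7509, shift -> 14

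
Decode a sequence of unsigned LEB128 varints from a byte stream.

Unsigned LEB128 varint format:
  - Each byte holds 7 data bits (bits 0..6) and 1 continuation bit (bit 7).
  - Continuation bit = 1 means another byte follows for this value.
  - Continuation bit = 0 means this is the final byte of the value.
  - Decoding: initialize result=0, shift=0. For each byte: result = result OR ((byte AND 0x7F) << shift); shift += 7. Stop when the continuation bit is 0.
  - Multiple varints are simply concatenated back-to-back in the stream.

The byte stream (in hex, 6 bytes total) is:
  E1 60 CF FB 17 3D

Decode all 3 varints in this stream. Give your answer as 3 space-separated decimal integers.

Answer: 12385 392655 61

Derivation:
  byte[0]=0xE1 cont=1 payload=0x61=97: acc |= 97<<0 -> acc=97 shift=7
  byte[1]=0x60 cont=0 payload=0x60=96: acc |= 96<<7 -> acc=12385 shift=14 [end]
Varint 1: bytes[0:2] = E1 60 -> value 12385 (2 byte(s))
  byte[2]=0xCF cont=1 payload=0x4F=79: acc |= 79<<0 -> acc=79 shift=7
  byte[3]=0xFB cont=1 payload=0x7B=123: acc |= 123<<7 -> acc=15823 shift=14
  byte[4]=0x17 cont=0 payload=0x17=23: acc |= 23<<14 -> acc=392655 shift=21 [end]
Varint 2: bytes[2:5] = CF FB 17 -> value 392655 (3 byte(s))
  byte[5]=0x3D cont=0 payload=0x3D=61: acc |= 61<<0 -> acc=61 shift=7 [end]
Varint 3: bytes[5:6] = 3D -> value 61 (1 byte(s))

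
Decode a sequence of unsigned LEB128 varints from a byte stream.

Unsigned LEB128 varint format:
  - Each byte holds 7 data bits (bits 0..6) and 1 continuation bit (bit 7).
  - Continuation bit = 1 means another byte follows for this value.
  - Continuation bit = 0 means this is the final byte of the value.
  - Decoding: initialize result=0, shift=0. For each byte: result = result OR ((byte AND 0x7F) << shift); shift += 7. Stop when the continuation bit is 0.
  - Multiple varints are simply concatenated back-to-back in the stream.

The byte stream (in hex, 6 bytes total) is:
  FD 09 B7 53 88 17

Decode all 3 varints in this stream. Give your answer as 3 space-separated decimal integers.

Answer: 1277 10679 2952

Derivation:
  byte[0]=0xFD cont=1 payload=0x7D=125: acc |= 125<<0 -> acc=125 shift=7
  byte[1]=0x09 cont=0 payload=0x09=9: acc |= 9<<7 -> acc=1277 shift=14 [end]
Varint 1: bytes[0:2] = FD 09 -> value 1277 (2 byte(s))
  byte[2]=0xB7 cont=1 payload=0x37=55: acc |= 55<<0 -> acc=55 shift=7
  byte[3]=0x53 cont=0 payload=0x53=83: acc |= 83<<7 -> acc=10679 shift=14 [end]
Varint 2: bytes[2:4] = B7 53 -> value 10679 (2 byte(s))
  byte[4]=0x88 cont=1 payload=0x08=8: acc |= 8<<0 -> acc=8 shift=7
  byte[5]=0x17 cont=0 payload=0x17=23: acc |= 23<<7 -> acc=2952 shift=14 [end]
Varint 3: bytes[4:6] = 88 17 -> value 2952 (2 byte(s))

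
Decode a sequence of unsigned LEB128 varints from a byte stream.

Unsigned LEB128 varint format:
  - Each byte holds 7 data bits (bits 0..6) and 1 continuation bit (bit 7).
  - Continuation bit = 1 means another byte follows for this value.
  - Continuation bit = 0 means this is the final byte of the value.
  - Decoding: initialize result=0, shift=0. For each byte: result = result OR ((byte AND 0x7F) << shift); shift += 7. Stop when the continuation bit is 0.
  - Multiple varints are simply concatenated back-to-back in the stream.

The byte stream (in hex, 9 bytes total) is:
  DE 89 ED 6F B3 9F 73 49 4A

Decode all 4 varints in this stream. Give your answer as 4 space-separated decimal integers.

  byte[0]=0xDE cont=1 payload=0x5E=94: acc |= 94<<0 -> acc=94 shift=7
  byte[1]=0x89 cont=1 payload=0x09=9: acc |= 9<<7 -> acc=1246 shift=14
  byte[2]=0xED cont=1 payload=0x6D=109: acc |= 109<<14 -> acc=1787102 shift=21
  byte[3]=0x6F cont=0 payload=0x6F=111: acc |= 111<<21 -> acc=234570974 shift=28 [end]
Varint 1: bytes[0:4] = DE 89 ED 6F -> value 234570974 (4 byte(s))
  byte[4]=0xB3 cont=1 payload=0x33=51: acc |= 51<<0 -> acc=51 shift=7
  byte[5]=0x9F cont=1 payload=0x1F=31: acc |= 31<<7 -> acc=4019 shift=14
  byte[6]=0x73 cont=0 payload=0x73=115: acc |= 115<<14 -> acc=1888179 shift=21 [end]
Varint 2: bytes[4:7] = B3 9F 73 -> value 1888179 (3 byte(s))
  byte[7]=0x49 cont=0 payload=0x49=73: acc |= 73<<0 -> acc=73 shift=7 [end]
Varint 3: bytes[7:8] = 49 -> value 73 (1 byte(s))
  byte[8]=0x4A cont=0 payload=0x4A=74: acc |= 74<<0 -> acc=74 shift=7 [end]
Varint 4: bytes[8:9] = 4A -> value 74 (1 byte(s))

Answer: 234570974 1888179 73 74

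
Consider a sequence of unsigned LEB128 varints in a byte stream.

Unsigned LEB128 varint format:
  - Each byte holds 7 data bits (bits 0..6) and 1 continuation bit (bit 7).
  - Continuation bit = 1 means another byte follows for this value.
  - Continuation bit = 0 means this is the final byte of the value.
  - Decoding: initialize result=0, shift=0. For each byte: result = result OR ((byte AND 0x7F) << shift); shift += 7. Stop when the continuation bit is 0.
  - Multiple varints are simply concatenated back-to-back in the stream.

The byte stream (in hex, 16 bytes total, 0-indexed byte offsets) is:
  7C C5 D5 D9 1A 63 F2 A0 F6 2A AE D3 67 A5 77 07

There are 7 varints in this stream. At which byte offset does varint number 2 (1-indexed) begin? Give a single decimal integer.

  byte[0]=0x7C cont=0 payload=0x7C=124: acc |= 124<<0 -> acc=124 shift=7 [end]
Varint 1: bytes[0:1] = 7C -> value 124 (1 byte(s))
  byte[1]=0xC5 cont=1 payload=0x45=69: acc |= 69<<0 -> acc=69 shift=7
  byte[2]=0xD5 cont=1 payload=0x55=85: acc |= 85<<7 -> acc=10949 shift=14
  byte[3]=0xD9 cont=1 payload=0x59=89: acc |= 89<<14 -> acc=1469125 shift=21
  byte[4]=0x1A cont=0 payload=0x1A=26: acc |= 26<<21 -> acc=55995077 shift=28 [end]
Varint 2: bytes[1:5] = C5 D5 D9 1A -> value 55995077 (4 byte(s))
  byte[5]=0x63 cont=0 payload=0x63=99: acc |= 99<<0 -> acc=99 shift=7 [end]
Varint 3: bytes[5:6] = 63 -> value 99 (1 byte(s))
  byte[6]=0xF2 cont=1 payload=0x72=114: acc |= 114<<0 -> acc=114 shift=7
  byte[7]=0xA0 cont=1 payload=0x20=32: acc |= 32<<7 -> acc=4210 shift=14
  byte[8]=0xF6 cont=1 payload=0x76=118: acc |= 118<<14 -> acc=1937522 shift=21
  byte[9]=0x2A cont=0 payload=0x2A=42: acc |= 42<<21 -> acc=90017906 shift=28 [end]
Varint 4: bytes[6:10] = F2 A0 F6 2A -> value 90017906 (4 byte(s))
  byte[10]=0xAE cont=1 payload=0x2E=46: acc |= 46<<0 -> acc=46 shift=7
  byte[11]=0xD3 cont=1 payload=0x53=83: acc |= 83<<7 -> acc=10670 shift=14
  byte[12]=0x67 cont=0 payload=0x67=103: acc |= 103<<14 -> acc=1698222 shift=21 [end]
Varint 5: bytes[10:13] = AE D3 67 -> value 1698222 (3 byte(s))
  byte[13]=0xA5 cont=1 payload=0x25=37: acc |= 37<<0 -> acc=37 shift=7
  byte[14]=0x77 cont=0 payload=0x77=119: acc |= 119<<7 -> acc=15269 shift=14 [end]
Varint 6: bytes[13:15] = A5 77 -> value 15269 (2 byte(s))
  byte[15]=0x07 cont=0 payload=0x07=7: acc |= 7<<0 -> acc=7 shift=7 [end]
Varint 7: bytes[15:16] = 07 -> value 7 (1 byte(s))

Answer: 1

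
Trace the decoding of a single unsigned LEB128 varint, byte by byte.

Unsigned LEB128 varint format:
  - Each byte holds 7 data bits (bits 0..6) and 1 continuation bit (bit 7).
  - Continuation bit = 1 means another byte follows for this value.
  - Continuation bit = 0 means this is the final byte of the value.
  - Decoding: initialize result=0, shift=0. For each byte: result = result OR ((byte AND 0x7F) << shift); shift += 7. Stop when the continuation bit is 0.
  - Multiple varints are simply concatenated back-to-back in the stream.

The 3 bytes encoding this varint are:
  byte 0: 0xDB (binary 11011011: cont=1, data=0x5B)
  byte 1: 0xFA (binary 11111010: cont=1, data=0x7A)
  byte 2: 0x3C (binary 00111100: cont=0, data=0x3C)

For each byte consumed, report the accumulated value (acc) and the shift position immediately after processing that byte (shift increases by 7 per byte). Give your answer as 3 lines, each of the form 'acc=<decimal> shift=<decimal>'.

byte 0=0xDB: payload=0x5B=91, contrib = 91<<0 = 91; acc -> 91, shift -> 7
byte 1=0xFA: payload=0x7A=122, contrib = 122<<7 = 15616; acc -> 15707, shift -> 14
byte 2=0x3C: payload=0x3C=60, contrib = 60<<14 = 983040; acc -> 998747, shift -> 21

Answer: acc=91 shift=7
acc=15707 shift=14
acc=998747 shift=21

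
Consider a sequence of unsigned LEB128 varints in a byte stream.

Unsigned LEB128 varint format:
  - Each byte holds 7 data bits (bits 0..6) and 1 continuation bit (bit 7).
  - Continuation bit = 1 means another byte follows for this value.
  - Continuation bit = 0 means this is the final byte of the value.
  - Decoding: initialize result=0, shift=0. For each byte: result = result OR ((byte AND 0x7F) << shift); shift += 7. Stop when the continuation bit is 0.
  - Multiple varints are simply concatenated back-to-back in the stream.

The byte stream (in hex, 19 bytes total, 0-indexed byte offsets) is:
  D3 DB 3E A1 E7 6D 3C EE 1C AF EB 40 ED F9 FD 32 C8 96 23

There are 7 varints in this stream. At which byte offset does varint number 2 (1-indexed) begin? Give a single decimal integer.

  byte[0]=0xD3 cont=1 payload=0x53=83: acc |= 83<<0 -> acc=83 shift=7
  byte[1]=0xDB cont=1 payload=0x5B=91: acc |= 91<<7 -> acc=11731 shift=14
  byte[2]=0x3E cont=0 payload=0x3E=62: acc |= 62<<14 -> acc=1027539 shift=21 [end]
Varint 1: bytes[0:3] = D3 DB 3E -> value 1027539 (3 byte(s))
  byte[3]=0xA1 cont=1 payload=0x21=33: acc |= 33<<0 -> acc=33 shift=7
  byte[4]=0xE7 cont=1 payload=0x67=103: acc |= 103<<7 -> acc=13217 shift=14
  byte[5]=0x6D cont=0 payload=0x6D=109: acc |= 109<<14 -> acc=1799073 shift=21 [end]
Varint 2: bytes[3:6] = A1 E7 6D -> value 1799073 (3 byte(s))
  byte[6]=0x3C cont=0 payload=0x3C=60: acc |= 60<<0 -> acc=60 shift=7 [end]
Varint 3: bytes[6:7] = 3C -> value 60 (1 byte(s))
  byte[7]=0xEE cont=1 payload=0x6E=110: acc |= 110<<0 -> acc=110 shift=7
  byte[8]=0x1C cont=0 payload=0x1C=28: acc |= 28<<7 -> acc=3694 shift=14 [end]
Varint 4: bytes[7:9] = EE 1C -> value 3694 (2 byte(s))
  byte[9]=0xAF cont=1 payload=0x2F=47: acc |= 47<<0 -> acc=47 shift=7
  byte[10]=0xEB cont=1 payload=0x6B=107: acc |= 107<<7 -> acc=13743 shift=14
  byte[11]=0x40 cont=0 payload=0x40=64: acc |= 64<<14 -> acc=1062319 shift=21 [end]
Varint 5: bytes[9:12] = AF EB 40 -> value 1062319 (3 byte(s))
  byte[12]=0xED cont=1 payload=0x6D=109: acc |= 109<<0 -> acc=109 shift=7
  byte[13]=0xF9 cont=1 payload=0x79=121: acc |= 121<<7 -> acc=15597 shift=14
  byte[14]=0xFD cont=1 payload=0x7D=125: acc |= 125<<14 -> acc=2063597 shift=21
  byte[15]=0x32 cont=0 payload=0x32=50: acc |= 50<<21 -> acc=106921197 shift=28 [end]
Varint 6: bytes[12:16] = ED F9 FD 32 -> value 106921197 (4 byte(s))
  byte[16]=0xC8 cont=1 payload=0x48=72: acc |= 72<<0 -> acc=72 shift=7
  byte[17]=0x96 cont=1 payload=0x16=22: acc |= 22<<7 -> acc=2888 shift=14
  byte[18]=0x23 cont=0 payload=0x23=35: acc |= 35<<14 -> acc=576328 shift=21 [end]
Varint 7: bytes[16:19] = C8 96 23 -> value 576328 (3 byte(s))

Answer: 3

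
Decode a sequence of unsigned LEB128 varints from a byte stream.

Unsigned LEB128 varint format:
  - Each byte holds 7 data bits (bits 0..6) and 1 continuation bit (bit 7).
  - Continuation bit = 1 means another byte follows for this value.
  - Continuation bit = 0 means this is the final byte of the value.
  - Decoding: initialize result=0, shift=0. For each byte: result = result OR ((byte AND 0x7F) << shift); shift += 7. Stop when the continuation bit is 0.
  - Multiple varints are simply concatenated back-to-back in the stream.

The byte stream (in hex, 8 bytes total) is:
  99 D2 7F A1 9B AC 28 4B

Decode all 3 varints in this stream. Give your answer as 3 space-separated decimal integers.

Answer: 2091289 84610465 75

Derivation:
  byte[0]=0x99 cont=1 payload=0x19=25: acc |= 25<<0 -> acc=25 shift=7
  byte[1]=0xD2 cont=1 payload=0x52=82: acc |= 82<<7 -> acc=10521 shift=14
  byte[2]=0x7F cont=0 payload=0x7F=127: acc |= 127<<14 -> acc=2091289 shift=21 [end]
Varint 1: bytes[0:3] = 99 D2 7F -> value 2091289 (3 byte(s))
  byte[3]=0xA1 cont=1 payload=0x21=33: acc |= 33<<0 -> acc=33 shift=7
  byte[4]=0x9B cont=1 payload=0x1B=27: acc |= 27<<7 -> acc=3489 shift=14
  byte[5]=0xAC cont=1 payload=0x2C=44: acc |= 44<<14 -> acc=724385 shift=21
  byte[6]=0x28 cont=0 payload=0x28=40: acc |= 40<<21 -> acc=84610465 shift=28 [end]
Varint 2: bytes[3:7] = A1 9B AC 28 -> value 84610465 (4 byte(s))
  byte[7]=0x4B cont=0 payload=0x4B=75: acc |= 75<<0 -> acc=75 shift=7 [end]
Varint 3: bytes[7:8] = 4B -> value 75 (1 byte(s))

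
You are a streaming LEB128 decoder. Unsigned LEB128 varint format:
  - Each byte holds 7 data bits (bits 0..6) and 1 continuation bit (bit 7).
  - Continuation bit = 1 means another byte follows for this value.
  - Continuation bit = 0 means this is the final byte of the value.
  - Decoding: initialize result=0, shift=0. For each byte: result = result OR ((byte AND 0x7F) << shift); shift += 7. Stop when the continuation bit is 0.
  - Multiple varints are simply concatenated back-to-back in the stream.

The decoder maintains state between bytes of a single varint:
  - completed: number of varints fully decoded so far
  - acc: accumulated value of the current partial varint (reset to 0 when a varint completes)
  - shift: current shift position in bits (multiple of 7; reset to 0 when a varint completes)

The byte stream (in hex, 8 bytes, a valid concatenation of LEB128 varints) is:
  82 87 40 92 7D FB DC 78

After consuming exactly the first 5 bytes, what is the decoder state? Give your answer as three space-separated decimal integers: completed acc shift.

byte[0]=0x82 cont=1 payload=0x02: acc |= 2<<0 -> completed=0 acc=2 shift=7
byte[1]=0x87 cont=1 payload=0x07: acc |= 7<<7 -> completed=0 acc=898 shift=14
byte[2]=0x40 cont=0 payload=0x40: varint #1 complete (value=1049474); reset -> completed=1 acc=0 shift=0
byte[3]=0x92 cont=1 payload=0x12: acc |= 18<<0 -> completed=1 acc=18 shift=7
byte[4]=0x7D cont=0 payload=0x7D: varint #2 complete (value=16018); reset -> completed=2 acc=0 shift=0

Answer: 2 0 0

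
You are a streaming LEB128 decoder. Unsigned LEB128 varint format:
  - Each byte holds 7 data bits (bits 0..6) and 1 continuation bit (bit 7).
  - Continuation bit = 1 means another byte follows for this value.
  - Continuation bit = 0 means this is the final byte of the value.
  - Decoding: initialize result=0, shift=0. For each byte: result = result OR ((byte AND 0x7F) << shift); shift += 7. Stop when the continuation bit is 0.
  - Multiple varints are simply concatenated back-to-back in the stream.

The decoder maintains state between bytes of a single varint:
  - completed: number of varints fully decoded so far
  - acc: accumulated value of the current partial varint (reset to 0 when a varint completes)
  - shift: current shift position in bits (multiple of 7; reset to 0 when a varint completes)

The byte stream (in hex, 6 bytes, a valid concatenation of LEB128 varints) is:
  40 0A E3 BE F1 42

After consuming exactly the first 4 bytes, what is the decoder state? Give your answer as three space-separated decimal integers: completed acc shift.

Answer: 2 8035 14

Derivation:
byte[0]=0x40 cont=0 payload=0x40: varint #1 complete (value=64); reset -> completed=1 acc=0 shift=0
byte[1]=0x0A cont=0 payload=0x0A: varint #2 complete (value=10); reset -> completed=2 acc=0 shift=0
byte[2]=0xE3 cont=1 payload=0x63: acc |= 99<<0 -> completed=2 acc=99 shift=7
byte[3]=0xBE cont=1 payload=0x3E: acc |= 62<<7 -> completed=2 acc=8035 shift=14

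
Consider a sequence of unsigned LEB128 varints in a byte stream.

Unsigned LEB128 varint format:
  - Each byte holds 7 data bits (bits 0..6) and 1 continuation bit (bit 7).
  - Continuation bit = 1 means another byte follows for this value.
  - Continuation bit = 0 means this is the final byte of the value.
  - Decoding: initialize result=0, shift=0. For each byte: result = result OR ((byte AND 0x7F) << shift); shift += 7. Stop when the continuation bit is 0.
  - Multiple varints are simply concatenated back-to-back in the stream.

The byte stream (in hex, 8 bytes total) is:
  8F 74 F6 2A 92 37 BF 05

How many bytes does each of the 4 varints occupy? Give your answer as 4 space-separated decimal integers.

  byte[0]=0x8F cont=1 payload=0x0F=15: acc |= 15<<0 -> acc=15 shift=7
  byte[1]=0x74 cont=0 payload=0x74=116: acc |= 116<<7 -> acc=14863 shift=14 [end]
Varint 1: bytes[0:2] = 8F 74 -> value 14863 (2 byte(s))
  byte[2]=0xF6 cont=1 payload=0x76=118: acc |= 118<<0 -> acc=118 shift=7
  byte[3]=0x2A cont=0 payload=0x2A=42: acc |= 42<<7 -> acc=5494 shift=14 [end]
Varint 2: bytes[2:4] = F6 2A -> value 5494 (2 byte(s))
  byte[4]=0x92 cont=1 payload=0x12=18: acc |= 18<<0 -> acc=18 shift=7
  byte[5]=0x37 cont=0 payload=0x37=55: acc |= 55<<7 -> acc=7058 shift=14 [end]
Varint 3: bytes[4:6] = 92 37 -> value 7058 (2 byte(s))
  byte[6]=0xBF cont=1 payload=0x3F=63: acc |= 63<<0 -> acc=63 shift=7
  byte[7]=0x05 cont=0 payload=0x05=5: acc |= 5<<7 -> acc=703 shift=14 [end]
Varint 4: bytes[6:8] = BF 05 -> value 703 (2 byte(s))

Answer: 2 2 2 2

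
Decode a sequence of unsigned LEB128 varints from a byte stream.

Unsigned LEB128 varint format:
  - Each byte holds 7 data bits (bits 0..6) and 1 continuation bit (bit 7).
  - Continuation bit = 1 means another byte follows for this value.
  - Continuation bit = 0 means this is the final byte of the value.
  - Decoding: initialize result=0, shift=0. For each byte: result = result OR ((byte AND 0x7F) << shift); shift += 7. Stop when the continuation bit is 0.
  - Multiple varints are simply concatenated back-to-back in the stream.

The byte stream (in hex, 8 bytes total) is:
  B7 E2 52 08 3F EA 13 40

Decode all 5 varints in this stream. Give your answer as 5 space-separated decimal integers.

  byte[0]=0xB7 cont=1 payload=0x37=55: acc |= 55<<0 -> acc=55 shift=7
  byte[1]=0xE2 cont=1 payload=0x62=98: acc |= 98<<7 -> acc=12599 shift=14
  byte[2]=0x52 cont=0 payload=0x52=82: acc |= 82<<14 -> acc=1356087 shift=21 [end]
Varint 1: bytes[0:3] = B7 E2 52 -> value 1356087 (3 byte(s))
  byte[3]=0x08 cont=0 payload=0x08=8: acc |= 8<<0 -> acc=8 shift=7 [end]
Varint 2: bytes[3:4] = 08 -> value 8 (1 byte(s))
  byte[4]=0x3F cont=0 payload=0x3F=63: acc |= 63<<0 -> acc=63 shift=7 [end]
Varint 3: bytes[4:5] = 3F -> value 63 (1 byte(s))
  byte[5]=0xEA cont=1 payload=0x6A=106: acc |= 106<<0 -> acc=106 shift=7
  byte[6]=0x13 cont=0 payload=0x13=19: acc |= 19<<7 -> acc=2538 shift=14 [end]
Varint 4: bytes[5:7] = EA 13 -> value 2538 (2 byte(s))
  byte[7]=0x40 cont=0 payload=0x40=64: acc |= 64<<0 -> acc=64 shift=7 [end]
Varint 5: bytes[7:8] = 40 -> value 64 (1 byte(s))

Answer: 1356087 8 63 2538 64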